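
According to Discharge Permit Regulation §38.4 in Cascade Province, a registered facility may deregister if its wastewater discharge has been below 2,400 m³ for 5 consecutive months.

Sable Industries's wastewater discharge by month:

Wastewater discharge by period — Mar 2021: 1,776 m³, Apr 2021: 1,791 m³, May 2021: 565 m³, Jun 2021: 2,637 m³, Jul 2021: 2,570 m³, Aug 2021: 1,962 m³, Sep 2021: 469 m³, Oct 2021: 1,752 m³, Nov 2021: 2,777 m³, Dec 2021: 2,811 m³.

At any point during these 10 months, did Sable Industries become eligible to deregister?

Months below 2,400 m³: Mar 2021, Apr 2021, May 2021, Aug 2021, Sep 2021, Oct 2021.
Longest run of consecutive months below the threshold: 3.
3 < 5, so Sable Industries never became eligible.

No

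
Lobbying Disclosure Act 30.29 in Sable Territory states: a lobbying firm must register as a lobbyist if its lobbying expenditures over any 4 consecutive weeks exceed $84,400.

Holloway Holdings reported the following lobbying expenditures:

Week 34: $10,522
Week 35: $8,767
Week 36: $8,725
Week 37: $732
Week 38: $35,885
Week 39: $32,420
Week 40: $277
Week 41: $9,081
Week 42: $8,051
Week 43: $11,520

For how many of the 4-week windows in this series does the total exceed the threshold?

0

Week 34–Week 37: $10,522 + $8,767 + $8,725 + $732 = $28,746 (under)
Week 35–Week 38: $8,767 + $8,725 + $732 + $35,885 = $54,109 (under)
Week 36–Week 39: $8,725 + $732 + $35,885 + $32,420 = $77,762 (under)
Week 37–Week 40: $732 + $35,885 + $32,420 + $277 = $69,314 (under)
Week 38–Week 41: $35,885 + $32,420 + $277 + $9,081 = $77,663 (under)
Week 39–Week 42: $32,420 + $277 + $9,081 + $8,051 = $49,829 (under)
Week 40–Week 43: $277 + $9,081 + $8,051 + $11,520 = $28,929 (under)
0 windows exceed the threshold.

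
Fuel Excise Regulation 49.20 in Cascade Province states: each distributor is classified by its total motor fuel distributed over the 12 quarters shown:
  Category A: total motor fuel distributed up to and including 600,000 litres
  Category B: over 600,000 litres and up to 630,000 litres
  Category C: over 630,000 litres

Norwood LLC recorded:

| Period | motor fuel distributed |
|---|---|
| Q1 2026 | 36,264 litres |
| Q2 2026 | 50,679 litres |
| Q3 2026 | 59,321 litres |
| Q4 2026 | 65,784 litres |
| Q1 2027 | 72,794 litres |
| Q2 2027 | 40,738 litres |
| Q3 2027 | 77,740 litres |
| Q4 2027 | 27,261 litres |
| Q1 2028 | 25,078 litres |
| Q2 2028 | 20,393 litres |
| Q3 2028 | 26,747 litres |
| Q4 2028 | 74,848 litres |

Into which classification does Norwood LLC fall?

Total motor fuel distributed: 36,264 litres + 50,679 litres + 59,321 litres + 65,784 litres + 72,794 litres + 40,738 litres + 77,740 litres + 27,261 litres + 25,078 litres + 20,393 litres + 26,747 litres + 74,848 litres = 577,647 litres.
577,647 litres ≤ 600,000 litres, so Category A applies.

Category A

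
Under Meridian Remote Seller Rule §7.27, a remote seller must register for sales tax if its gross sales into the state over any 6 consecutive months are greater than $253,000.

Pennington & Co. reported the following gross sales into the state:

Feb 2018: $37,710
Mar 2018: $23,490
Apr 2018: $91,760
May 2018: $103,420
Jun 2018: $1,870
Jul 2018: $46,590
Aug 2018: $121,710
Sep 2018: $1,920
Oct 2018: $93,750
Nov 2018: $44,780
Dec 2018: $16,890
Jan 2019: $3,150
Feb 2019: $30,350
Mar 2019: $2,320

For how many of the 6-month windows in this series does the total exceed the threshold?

7

Feb 2018–Jul 2018: $37,710 + $23,490 + $91,760 + $103,420 + $1,870 + $46,590 = $304,840 (over)
Mar 2018–Aug 2018: $23,490 + $91,760 + $103,420 + $1,870 + $46,590 + $121,710 = $388,840 (over)
Apr 2018–Sep 2018: $91,760 + $103,420 + $1,870 + $46,590 + $121,710 + $1,920 = $367,270 (over)
May 2018–Oct 2018: $103,420 + $1,870 + $46,590 + $121,710 + $1,920 + $93,750 = $369,260 (over)
Jun 2018–Nov 2018: $1,870 + $46,590 + $121,710 + $1,920 + $93,750 + $44,780 = $310,620 (over)
Jul 2018–Dec 2018: $46,590 + $121,710 + $1,920 + $93,750 + $44,780 + $16,890 = $325,640 (over)
Aug 2018–Jan 2019: $121,710 + $1,920 + $93,750 + $44,780 + $16,890 + $3,150 = $282,200 (over)
Sep 2018–Feb 2019: $1,920 + $93,750 + $44,780 + $16,890 + $3,150 + $30,350 = $190,840 (under)
Oct 2018–Mar 2019: $93,750 + $44,780 + $16,890 + $3,150 + $30,350 + $2,320 = $191,240 (under)
7 windows exceed the threshold.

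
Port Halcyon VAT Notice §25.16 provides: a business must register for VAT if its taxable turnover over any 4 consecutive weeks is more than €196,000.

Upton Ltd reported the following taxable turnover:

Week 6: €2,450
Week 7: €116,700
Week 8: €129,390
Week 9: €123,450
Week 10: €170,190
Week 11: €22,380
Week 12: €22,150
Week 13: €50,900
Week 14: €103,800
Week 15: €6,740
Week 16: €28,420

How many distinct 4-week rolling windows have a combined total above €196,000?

Week 6–Week 9: €2,450 + €116,700 + €129,390 + €123,450 = €371,990 (over)
Week 7–Week 10: €116,700 + €129,390 + €123,450 + €170,190 = €539,730 (over)
Week 8–Week 11: €129,390 + €123,450 + €170,190 + €22,380 = €445,410 (over)
Week 9–Week 12: €123,450 + €170,190 + €22,380 + €22,150 = €338,170 (over)
Week 10–Week 13: €170,190 + €22,380 + €22,150 + €50,900 = €265,620 (over)
Week 11–Week 14: €22,380 + €22,150 + €50,900 + €103,800 = €199,230 (over)
Week 12–Week 15: €22,150 + €50,900 + €103,800 + €6,740 = €183,590 (under)
Week 13–Week 16: €50,900 + €103,800 + €6,740 + €28,420 = €189,860 (under)
6 windows exceed the threshold.

6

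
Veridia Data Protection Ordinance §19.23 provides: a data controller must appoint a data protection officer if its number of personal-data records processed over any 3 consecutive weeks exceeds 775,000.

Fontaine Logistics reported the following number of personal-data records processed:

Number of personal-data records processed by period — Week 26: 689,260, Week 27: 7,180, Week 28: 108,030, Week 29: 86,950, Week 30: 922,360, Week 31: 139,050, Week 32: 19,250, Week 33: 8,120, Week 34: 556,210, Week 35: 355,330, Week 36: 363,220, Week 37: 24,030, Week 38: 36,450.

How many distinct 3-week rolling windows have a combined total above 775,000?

Week 26–Week 28: 689,260 + 7,180 + 108,030 = 804,470 (over)
Week 27–Week 29: 7,180 + 108,030 + 86,950 = 202,160 (under)
Week 28–Week 30: 108,030 + 86,950 + 922,360 = 1,117,340 (over)
Week 29–Week 31: 86,950 + 922,360 + 139,050 = 1,148,360 (over)
Week 30–Week 32: 922,360 + 139,050 + 19,250 = 1,080,660 (over)
Week 31–Week 33: 139,050 + 19,250 + 8,120 = 166,420 (under)
Week 32–Week 34: 19,250 + 8,120 + 556,210 = 583,580 (under)
Week 33–Week 35: 8,120 + 556,210 + 355,330 = 919,660 (over)
Week 34–Week 36: 556,210 + 355,330 + 363,220 = 1,274,760 (over)
Week 35–Week 37: 355,330 + 363,220 + 24,030 = 742,580 (under)
Week 36–Week 38: 363,220 + 24,030 + 36,450 = 423,700 (under)
6 windows exceed the threshold.

6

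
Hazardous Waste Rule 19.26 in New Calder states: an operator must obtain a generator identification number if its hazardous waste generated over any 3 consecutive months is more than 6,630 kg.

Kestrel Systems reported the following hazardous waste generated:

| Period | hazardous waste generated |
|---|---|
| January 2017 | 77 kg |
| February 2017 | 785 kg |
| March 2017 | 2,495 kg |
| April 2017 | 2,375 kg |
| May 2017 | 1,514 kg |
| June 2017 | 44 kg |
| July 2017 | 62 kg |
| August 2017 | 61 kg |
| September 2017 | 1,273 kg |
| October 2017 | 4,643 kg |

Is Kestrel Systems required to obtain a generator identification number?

January 2017–March 2017: 77 kg + 785 kg + 2,495 kg = 3,357 kg (under)
February 2017–April 2017: 785 kg + 2,495 kg + 2,375 kg = 5,655 kg (under)
March 2017–May 2017: 2,495 kg + 2,375 kg + 1,514 kg = 6,384 kg (under)
April 2017–June 2017: 2,375 kg + 1,514 kg + 44 kg = 3,933 kg (under)
May 2017–July 2017: 1,514 kg + 44 kg + 62 kg = 1,620 kg (under)
June 2017–August 2017: 44 kg + 62 kg + 61 kg = 167 kg (under)
July 2017–September 2017: 62 kg + 61 kg + 1,273 kg = 1,396 kg (under)
August 2017–October 2017: 61 kg + 1,273 kg + 4,643 kg = 5,977 kg (under)
No window exceeds 6,630 kg.

No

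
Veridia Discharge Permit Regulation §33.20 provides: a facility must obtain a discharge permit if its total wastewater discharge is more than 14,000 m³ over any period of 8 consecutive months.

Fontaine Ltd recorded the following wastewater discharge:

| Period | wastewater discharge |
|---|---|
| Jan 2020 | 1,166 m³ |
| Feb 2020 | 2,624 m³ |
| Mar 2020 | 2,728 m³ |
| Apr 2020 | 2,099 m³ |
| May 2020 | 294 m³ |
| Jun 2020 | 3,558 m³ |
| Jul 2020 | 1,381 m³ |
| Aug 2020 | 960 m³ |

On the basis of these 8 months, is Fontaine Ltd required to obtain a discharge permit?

Yes

Total wastewater discharge: 1,166 m³ + 2,624 m³ + 2,728 m³ + 2,099 m³ + 294 m³ + 3,558 m³ + 1,381 m³ + 960 m³ = 14,810 m³.
14,810 m³ > 14,000 m³, so the threshold is exceeded.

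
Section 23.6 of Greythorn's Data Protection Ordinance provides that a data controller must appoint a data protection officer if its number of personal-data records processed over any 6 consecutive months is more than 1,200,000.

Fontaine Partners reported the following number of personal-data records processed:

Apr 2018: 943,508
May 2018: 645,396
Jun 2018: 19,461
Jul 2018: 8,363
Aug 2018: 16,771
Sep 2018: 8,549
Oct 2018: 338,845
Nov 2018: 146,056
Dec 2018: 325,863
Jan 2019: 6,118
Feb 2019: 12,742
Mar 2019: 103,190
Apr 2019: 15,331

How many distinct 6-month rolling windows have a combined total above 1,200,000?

1

Apr 2018–Sep 2018: 943,508 + 645,396 + 19,461 + 8,363 + 16,771 + 8,549 = 1,642,048 (over)
May 2018–Oct 2018: 645,396 + 19,461 + 8,363 + 16,771 + 8,549 + 338,845 = 1,037,385 (under)
Jun 2018–Nov 2018: 19,461 + 8,363 + 16,771 + 8,549 + 338,845 + 146,056 = 538,045 (under)
Jul 2018–Dec 2018: 8,363 + 16,771 + 8,549 + 338,845 + 146,056 + 325,863 = 844,447 (under)
Aug 2018–Jan 2019: 16,771 + 8,549 + 338,845 + 146,056 + 325,863 + 6,118 = 842,202 (under)
Sep 2018–Feb 2019: 8,549 + 338,845 + 146,056 + 325,863 + 6,118 + 12,742 = 838,173 (under)
Oct 2018–Mar 2019: 338,845 + 146,056 + 325,863 + 6,118 + 12,742 + 103,190 = 932,814 (under)
Nov 2018–Apr 2019: 146,056 + 325,863 + 6,118 + 12,742 + 103,190 + 15,331 = 609,300 (under)
1 window exceeds the threshold.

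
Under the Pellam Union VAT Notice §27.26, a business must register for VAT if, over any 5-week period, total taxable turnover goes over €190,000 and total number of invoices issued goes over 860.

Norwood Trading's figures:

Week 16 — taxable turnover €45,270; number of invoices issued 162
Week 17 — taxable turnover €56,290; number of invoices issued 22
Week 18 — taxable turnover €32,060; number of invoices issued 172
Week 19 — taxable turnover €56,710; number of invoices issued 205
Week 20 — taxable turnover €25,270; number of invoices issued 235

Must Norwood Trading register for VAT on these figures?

Total taxable turnover: €45,270 + €56,290 + €32,060 + €56,710 + €25,270 = €215,600 (> €190,000).
Total number of invoices issued: 162 + 22 + 172 + 205 + 235 = 796 (≤ 860).
The test is 'and': the rule requires both, and at least one is not exceeded.

No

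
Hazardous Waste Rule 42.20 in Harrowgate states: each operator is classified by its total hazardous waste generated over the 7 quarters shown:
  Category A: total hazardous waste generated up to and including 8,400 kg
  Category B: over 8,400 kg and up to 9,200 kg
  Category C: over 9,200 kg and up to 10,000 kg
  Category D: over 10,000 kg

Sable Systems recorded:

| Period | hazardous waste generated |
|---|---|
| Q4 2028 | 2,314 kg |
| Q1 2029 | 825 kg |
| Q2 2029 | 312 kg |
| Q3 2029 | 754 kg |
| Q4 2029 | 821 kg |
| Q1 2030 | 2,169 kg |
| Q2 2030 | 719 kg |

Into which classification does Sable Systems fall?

Category A

Total hazardous waste generated: 2,314 kg + 825 kg + 312 kg + 754 kg + 821 kg + 2,169 kg + 719 kg = 7,914 kg.
7,914 kg ≤ 8,400 kg, so Category A applies.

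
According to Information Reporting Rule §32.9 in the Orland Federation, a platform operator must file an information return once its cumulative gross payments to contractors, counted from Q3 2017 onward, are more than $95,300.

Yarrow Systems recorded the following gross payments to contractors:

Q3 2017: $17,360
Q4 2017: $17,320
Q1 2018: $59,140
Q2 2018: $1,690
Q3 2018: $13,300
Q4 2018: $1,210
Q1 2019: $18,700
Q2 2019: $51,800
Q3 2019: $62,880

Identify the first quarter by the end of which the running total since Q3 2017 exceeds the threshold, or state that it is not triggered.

Q2 2018

Through Q3 2017: $17,360
Through Q4 2017: $34,680
Through Q1 2018: $93,820
Through Q2 2018: $95,510 ← exceeds threshold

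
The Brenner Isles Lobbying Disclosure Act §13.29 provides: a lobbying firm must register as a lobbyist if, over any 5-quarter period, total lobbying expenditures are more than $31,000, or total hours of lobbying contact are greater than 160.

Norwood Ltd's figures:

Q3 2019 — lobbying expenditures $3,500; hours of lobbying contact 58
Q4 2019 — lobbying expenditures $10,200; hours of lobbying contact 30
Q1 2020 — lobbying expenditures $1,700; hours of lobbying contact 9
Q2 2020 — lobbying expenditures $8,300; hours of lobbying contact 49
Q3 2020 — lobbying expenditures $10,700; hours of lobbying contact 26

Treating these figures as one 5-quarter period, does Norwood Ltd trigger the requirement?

Total lobbying expenditures: $3,500 + $10,200 + $1,700 + $8,300 + $10,700 = $34,400 (> $31,000).
Total hours of lobbying contact: 58 + 30 + 9 + 49 + 26 = 172 (> 160).
The test is 'or': at least one threshold is exceeded.

Yes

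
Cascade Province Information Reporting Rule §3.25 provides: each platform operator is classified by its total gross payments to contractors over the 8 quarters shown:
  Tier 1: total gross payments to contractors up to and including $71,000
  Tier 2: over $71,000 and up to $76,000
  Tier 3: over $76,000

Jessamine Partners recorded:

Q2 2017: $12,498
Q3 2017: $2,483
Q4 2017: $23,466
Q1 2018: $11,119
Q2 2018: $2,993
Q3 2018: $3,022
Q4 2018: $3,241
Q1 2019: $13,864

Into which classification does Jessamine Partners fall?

Tier 2

Total gross payments to contractors: $12,498 + $2,483 + $23,466 + $11,119 + $2,993 + $3,022 + $3,241 + $13,864 = $72,686.
$71,000 < $72,686 ≤ $76,000, so Tier 2 applies.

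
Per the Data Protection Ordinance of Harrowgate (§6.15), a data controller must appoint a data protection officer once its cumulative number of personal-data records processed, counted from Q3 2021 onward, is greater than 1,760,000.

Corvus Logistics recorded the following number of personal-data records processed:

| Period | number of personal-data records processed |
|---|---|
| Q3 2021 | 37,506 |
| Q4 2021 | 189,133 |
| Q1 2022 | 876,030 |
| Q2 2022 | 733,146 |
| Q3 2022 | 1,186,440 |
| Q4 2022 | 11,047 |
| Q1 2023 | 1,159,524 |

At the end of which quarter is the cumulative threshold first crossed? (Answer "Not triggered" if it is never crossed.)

Through Q3 2021: 37,506
Through Q4 2021: 226,639
Through Q1 2022: 1,102,669
Through Q2 2022: 1,835,815 ← exceeds threshold

Q2 2022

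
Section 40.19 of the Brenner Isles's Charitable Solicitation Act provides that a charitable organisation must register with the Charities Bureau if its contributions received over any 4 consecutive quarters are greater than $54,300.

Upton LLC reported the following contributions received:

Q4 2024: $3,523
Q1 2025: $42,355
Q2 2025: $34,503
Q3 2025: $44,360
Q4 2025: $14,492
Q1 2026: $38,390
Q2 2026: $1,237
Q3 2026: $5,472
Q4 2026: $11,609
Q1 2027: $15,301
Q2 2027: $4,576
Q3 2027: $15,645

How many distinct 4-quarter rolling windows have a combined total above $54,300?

Q4 2024–Q3 2025: $3,523 + $42,355 + $34,503 + $44,360 = $124,741 (over)
Q1 2025–Q4 2025: $42,355 + $34,503 + $44,360 + $14,492 = $135,710 (over)
Q2 2025–Q1 2026: $34,503 + $44,360 + $14,492 + $38,390 = $131,745 (over)
Q3 2025–Q2 2026: $44,360 + $14,492 + $38,390 + $1,237 = $98,479 (over)
Q4 2025–Q3 2026: $14,492 + $38,390 + $1,237 + $5,472 = $59,591 (over)
Q1 2026–Q4 2026: $38,390 + $1,237 + $5,472 + $11,609 = $56,708 (over)
Q2 2026–Q1 2027: $1,237 + $5,472 + $11,609 + $15,301 = $33,619 (under)
Q3 2026–Q2 2027: $5,472 + $11,609 + $15,301 + $4,576 = $36,958 (under)
Q4 2026–Q3 2027: $11,609 + $15,301 + $4,576 + $15,645 = $47,131 (under)
6 windows exceed the threshold.

6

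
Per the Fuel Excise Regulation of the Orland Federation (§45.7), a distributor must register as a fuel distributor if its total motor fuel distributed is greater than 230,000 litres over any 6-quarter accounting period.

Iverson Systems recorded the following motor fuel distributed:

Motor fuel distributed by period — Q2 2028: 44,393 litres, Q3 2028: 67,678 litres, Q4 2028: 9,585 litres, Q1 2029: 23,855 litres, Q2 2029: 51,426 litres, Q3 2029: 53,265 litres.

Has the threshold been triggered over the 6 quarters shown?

Yes

Total motor fuel distributed: 44,393 litres + 67,678 litres + 9,585 litres + 23,855 litres + 51,426 litres + 53,265 litres = 250,202 litres.
250,202 litres > 230,000 litres, so the threshold is exceeded.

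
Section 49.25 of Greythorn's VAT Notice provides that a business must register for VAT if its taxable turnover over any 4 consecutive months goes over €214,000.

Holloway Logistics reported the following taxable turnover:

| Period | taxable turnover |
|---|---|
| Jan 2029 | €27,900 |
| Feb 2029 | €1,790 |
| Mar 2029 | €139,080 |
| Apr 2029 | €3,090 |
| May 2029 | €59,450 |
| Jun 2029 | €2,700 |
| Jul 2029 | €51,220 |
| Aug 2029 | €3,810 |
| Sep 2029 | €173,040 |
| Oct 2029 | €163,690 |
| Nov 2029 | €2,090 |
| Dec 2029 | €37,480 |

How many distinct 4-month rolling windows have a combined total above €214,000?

4

Jan 2029–Apr 2029: €27,900 + €1,790 + €139,080 + €3,090 = €171,860 (under)
Feb 2029–May 2029: €1,790 + €139,080 + €3,090 + €59,450 = €203,410 (under)
Mar 2029–Jun 2029: €139,080 + €3,090 + €59,450 + €2,700 = €204,320 (under)
Apr 2029–Jul 2029: €3,090 + €59,450 + €2,700 + €51,220 = €116,460 (under)
May 2029–Aug 2029: €59,450 + €2,700 + €51,220 + €3,810 = €117,180 (under)
Jun 2029–Sep 2029: €2,700 + €51,220 + €3,810 + €173,040 = €230,770 (over)
Jul 2029–Oct 2029: €51,220 + €3,810 + €173,040 + €163,690 = €391,760 (over)
Aug 2029–Nov 2029: €3,810 + €173,040 + €163,690 + €2,090 = €342,630 (over)
Sep 2029–Dec 2029: €173,040 + €163,690 + €2,090 + €37,480 = €376,300 (over)
4 windows exceed the threshold.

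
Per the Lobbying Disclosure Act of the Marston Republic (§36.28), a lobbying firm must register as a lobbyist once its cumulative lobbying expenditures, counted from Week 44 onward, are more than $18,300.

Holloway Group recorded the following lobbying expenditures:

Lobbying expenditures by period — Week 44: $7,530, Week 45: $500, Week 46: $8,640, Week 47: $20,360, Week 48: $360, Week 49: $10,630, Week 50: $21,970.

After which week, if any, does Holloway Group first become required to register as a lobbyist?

Through Week 44: $7,530
Through Week 45: $8,030
Through Week 46: $16,670
Through Week 47: $37,030 ← exceeds threshold

Week 47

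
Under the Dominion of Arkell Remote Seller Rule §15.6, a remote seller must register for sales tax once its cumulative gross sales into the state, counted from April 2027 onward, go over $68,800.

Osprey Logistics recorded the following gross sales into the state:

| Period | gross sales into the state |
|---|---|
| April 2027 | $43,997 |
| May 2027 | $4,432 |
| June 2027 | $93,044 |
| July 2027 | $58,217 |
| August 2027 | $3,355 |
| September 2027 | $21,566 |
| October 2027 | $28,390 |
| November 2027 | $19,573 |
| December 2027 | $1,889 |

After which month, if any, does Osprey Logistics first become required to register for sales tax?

Through April 2027: $43,997
Through May 2027: $48,429
Through June 2027: $141,473 ← exceeds threshold

June 2027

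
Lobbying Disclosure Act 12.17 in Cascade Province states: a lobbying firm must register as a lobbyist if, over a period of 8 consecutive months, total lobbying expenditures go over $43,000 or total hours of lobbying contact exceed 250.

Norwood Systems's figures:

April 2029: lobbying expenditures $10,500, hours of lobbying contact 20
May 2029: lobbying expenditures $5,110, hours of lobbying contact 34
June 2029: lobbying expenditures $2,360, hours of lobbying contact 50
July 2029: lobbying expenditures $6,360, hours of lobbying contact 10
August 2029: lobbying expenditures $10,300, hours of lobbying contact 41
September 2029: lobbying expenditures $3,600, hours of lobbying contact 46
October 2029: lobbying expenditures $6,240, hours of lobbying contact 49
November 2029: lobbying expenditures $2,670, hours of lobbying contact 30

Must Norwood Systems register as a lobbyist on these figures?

Total lobbying expenditures: $10,500 + $5,110 + $2,360 + $6,360 + $10,300 + $3,600 + $6,240 + $2,670 = $47,140 (> $43,000).
Total hours of lobbying contact: 20 + 34 + 50 + 10 + 41 + 46 + 49 + 30 = 280 (> 250).
The test is 'or': at least one threshold is exceeded.

Yes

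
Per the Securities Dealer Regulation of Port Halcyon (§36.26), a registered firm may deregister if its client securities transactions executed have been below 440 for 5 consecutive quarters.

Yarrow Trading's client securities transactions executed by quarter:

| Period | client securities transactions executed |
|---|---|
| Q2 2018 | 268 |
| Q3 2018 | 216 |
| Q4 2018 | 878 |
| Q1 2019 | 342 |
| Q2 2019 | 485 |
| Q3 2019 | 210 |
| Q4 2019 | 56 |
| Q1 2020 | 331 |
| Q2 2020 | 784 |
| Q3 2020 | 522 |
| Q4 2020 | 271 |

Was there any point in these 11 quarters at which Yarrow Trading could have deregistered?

No

Quarters below 440: Q2 2018, Q3 2018, Q1 2019, Q3 2019, Q4 2019, Q1 2020, Q4 2020.
Longest run of consecutive quarters below the threshold: 3.
3 < 5, so Yarrow Trading never became eligible.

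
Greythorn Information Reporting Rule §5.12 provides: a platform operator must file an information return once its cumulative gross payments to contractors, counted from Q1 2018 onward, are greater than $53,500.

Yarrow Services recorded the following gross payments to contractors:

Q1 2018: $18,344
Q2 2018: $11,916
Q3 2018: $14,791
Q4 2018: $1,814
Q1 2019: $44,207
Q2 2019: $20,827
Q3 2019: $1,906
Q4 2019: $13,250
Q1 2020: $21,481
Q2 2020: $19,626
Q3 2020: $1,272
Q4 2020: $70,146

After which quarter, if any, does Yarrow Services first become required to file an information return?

Q1 2019

Through Q1 2018: $18,344
Through Q2 2018: $30,260
Through Q3 2018: $45,051
Through Q4 2018: $46,865
Through Q1 2019: $91,072 ← exceeds threshold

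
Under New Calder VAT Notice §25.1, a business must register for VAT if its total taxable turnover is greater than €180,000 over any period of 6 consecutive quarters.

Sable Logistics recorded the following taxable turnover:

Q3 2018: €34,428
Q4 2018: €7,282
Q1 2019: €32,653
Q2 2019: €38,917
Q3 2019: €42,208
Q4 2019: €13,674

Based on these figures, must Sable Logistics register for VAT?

No

Total taxable turnover: €34,428 + €7,282 + €32,653 + €38,917 + €42,208 + €13,674 = €169,162.
€169,162 ≤ €180,000, so the threshold is not exceeded.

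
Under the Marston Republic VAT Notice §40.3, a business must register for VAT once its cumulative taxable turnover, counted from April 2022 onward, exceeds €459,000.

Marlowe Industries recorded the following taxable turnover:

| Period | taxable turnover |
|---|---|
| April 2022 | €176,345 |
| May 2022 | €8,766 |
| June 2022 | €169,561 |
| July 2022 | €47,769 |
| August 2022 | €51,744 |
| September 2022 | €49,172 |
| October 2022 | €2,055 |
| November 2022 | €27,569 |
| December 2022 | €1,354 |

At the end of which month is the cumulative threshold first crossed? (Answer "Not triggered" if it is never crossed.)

Through April 2022: €176,345
Through May 2022: €185,111
Through June 2022: €354,672
Through July 2022: €402,441
Through August 2022: €454,185
Through September 2022: €503,357 ← exceeds threshold

September 2022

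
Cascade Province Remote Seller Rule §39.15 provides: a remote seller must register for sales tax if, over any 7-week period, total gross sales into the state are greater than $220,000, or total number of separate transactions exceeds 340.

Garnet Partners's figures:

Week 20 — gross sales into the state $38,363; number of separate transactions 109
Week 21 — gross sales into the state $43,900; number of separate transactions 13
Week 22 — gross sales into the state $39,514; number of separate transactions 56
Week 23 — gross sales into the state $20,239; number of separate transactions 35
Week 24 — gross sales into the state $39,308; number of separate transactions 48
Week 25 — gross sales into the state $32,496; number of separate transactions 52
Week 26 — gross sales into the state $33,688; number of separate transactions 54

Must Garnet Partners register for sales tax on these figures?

Yes

Total gross sales into the state: $38,363 + $43,900 + $39,514 + $20,239 + $39,308 + $32,496 + $33,688 = $247,508 (> $220,000).
Total number of separate transactions: 109 + 13 + 56 + 35 + 48 + 52 + 54 = 367 (> 340).
The test is 'or': at least one threshold is exceeded.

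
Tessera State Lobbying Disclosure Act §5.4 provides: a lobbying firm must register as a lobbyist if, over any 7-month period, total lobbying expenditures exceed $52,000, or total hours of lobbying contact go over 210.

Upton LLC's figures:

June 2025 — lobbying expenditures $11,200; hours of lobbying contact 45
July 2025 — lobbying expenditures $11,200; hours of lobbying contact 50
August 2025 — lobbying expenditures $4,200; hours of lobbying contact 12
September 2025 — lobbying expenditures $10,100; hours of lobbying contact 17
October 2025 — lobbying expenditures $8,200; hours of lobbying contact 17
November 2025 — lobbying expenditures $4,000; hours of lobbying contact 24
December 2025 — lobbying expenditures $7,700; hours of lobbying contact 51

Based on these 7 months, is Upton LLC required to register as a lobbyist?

Yes

Total lobbying expenditures: $11,200 + $11,200 + $4,200 + $10,100 + $8,200 + $4,000 + $7,700 = $56,600 (> $52,000).
Total hours of lobbying contact: 45 + 50 + 12 + 17 + 17 + 24 + 51 = 216 (> 210).
The test is 'or': at least one threshold is exceeded.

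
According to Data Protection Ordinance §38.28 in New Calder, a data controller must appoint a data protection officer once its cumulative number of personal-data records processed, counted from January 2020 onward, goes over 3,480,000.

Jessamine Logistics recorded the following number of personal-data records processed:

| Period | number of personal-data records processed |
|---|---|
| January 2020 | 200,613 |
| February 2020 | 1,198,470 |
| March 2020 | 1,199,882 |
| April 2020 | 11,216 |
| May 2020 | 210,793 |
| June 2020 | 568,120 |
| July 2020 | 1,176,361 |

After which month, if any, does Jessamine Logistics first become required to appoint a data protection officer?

July 2020

Through January 2020: 200,613
Through February 2020: 1,399,083
Through March 2020: 2,598,965
Through April 2020: 2,610,181
Through May 2020: 2,820,974
Through June 2020: 3,389,094
Through July 2020: 4,565,455 ← exceeds threshold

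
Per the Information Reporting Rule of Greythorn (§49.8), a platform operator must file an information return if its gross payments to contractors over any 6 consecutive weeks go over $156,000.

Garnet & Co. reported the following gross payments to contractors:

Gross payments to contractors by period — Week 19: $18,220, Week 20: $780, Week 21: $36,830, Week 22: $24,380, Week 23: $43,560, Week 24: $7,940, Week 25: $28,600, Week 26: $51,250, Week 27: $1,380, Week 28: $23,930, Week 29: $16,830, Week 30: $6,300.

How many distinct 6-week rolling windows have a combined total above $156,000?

Week 19–Week 24: $18,220 + $780 + $36,830 + $24,380 + $43,560 + $7,940 = $131,710 (under)
Week 20–Week 25: $780 + $36,830 + $24,380 + $43,560 + $7,940 + $28,600 = $142,090 (under)
Week 21–Week 26: $36,830 + $24,380 + $43,560 + $7,940 + $28,600 + $51,250 = $192,560 (over)
Week 22–Week 27: $24,380 + $43,560 + $7,940 + $28,600 + $51,250 + $1,380 = $157,110 (over)
Week 23–Week 28: $43,560 + $7,940 + $28,600 + $51,250 + $1,380 + $23,930 = $156,660 (over)
Week 24–Week 29: $7,940 + $28,600 + $51,250 + $1,380 + $23,930 + $16,830 = $129,930 (under)
Week 25–Week 30: $28,600 + $51,250 + $1,380 + $23,930 + $16,830 + $6,300 = $128,290 (under)
3 windows exceed the threshold.

3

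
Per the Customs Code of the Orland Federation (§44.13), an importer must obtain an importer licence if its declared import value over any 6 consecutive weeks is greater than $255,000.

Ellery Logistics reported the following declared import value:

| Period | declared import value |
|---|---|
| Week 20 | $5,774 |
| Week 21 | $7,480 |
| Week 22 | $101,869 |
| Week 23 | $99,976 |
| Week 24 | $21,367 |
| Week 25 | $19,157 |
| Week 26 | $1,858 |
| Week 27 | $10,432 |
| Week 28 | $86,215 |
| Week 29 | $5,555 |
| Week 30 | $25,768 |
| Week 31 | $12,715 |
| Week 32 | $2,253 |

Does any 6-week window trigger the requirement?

Week 20–Week 25: $5,774 + $7,480 + $101,869 + $99,976 + $21,367 + $19,157 = $255,623 (over)
Week 21–Week 26: $7,480 + $101,869 + $99,976 + $21,367 + $19,157 + $1,858 = $251,707 (under)
Week 22–Week 27: $101,869 + $99,976 + $21,367 + $19,157 + $1,858 + $10,432 = $254,659 (under)
Week 23–Week 28: $99,976 + $21,367 + $19,157 + $1,858 + $10,432 + $86,215 = $239,005 (under)
Week 24–Week 29: $21,367 + $19,157 + $1,858 + $10,432 + $86,215 + $5,555 = $144,584 (under)
Week 25–Week 30: $19,157 + $1,858 + $10,432 + $86,215 + $5,555 + $25,768 = $148,985 (under)
Week 26–Week 31: $1,858 + $10,432 + $86,215 + $5,555 + $25,768 + $12,715 = $142,543 (under)
Week 27–Week 32: $10,432 + $86,215 + $5,555 + $25,768 + $12,715 + $2,253 = $142,938 (under)
At least one window exceeds $255,000.

Yes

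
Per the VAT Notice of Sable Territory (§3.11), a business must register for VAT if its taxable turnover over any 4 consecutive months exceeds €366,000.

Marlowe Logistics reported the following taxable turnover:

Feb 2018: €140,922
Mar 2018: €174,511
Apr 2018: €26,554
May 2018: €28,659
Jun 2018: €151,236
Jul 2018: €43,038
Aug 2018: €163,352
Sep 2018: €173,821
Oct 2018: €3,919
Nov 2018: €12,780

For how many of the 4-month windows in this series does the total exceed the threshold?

5

Feb 2018–May 2018: €140,922 + €174,511 + €26,554 + €28,659 = €370,646 (over)
Mar 2018–Jun 2018: €174,511 + €26,554 + €28,659 + €151,236 = €380,960 (over)
Apr 2018–Jul 2018: €26,554 + €28,659 + €151,236 + €43,038 = €249,487 (under)
May 2018–Aug 2018: €28,659 + €151,236 + €43,038 + €163,352 = €386,285 (over)
Jun 2018–Sep 2018: €151,236 + €43,038 + €163,352 + €173,821 = €531,447 (over)
Jul 2018–Oct 2018: €43,038 + €163,352 + €173,821 + €3,919 = €384,130 (over)
Aug 2018–Nov 2018: €163,352 + €173,821 + €3,919 + €12,780 = €353,872 (under)
5 windows exceed the threshold.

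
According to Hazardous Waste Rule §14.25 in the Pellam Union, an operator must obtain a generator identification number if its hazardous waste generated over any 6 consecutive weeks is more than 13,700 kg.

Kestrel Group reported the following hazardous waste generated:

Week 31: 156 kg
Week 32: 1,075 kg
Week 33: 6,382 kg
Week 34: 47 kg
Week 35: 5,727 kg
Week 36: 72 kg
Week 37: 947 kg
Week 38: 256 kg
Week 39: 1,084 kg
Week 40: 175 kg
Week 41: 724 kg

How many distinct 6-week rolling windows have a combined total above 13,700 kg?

1

Week 31–Week 36: 156 kg + 1,075 kg + 6,382 kg + 47 kg + 5,727 kg + 72 kg = 13,459 kg (under)
Week 32–Week 37: 1,075 kg + 6,382 kg + 47 kg + 5,727 kg + 72 kg + 947 kg = 14,250 kg (over)
Week 33–Week 38: 6,382 kg + 47 kg + 5,727 kg + 72 kg + 947 kg + 256 kg = 13,431 kg (under)
Week 34–Week 39: 47 kg + 5,727 kg + 72 kg + 947 kg + 256 kg + 1,084 kg = 8,133 kg (under)
Week 35–Week 40: 5,727 kg + 72 kg + 947 kg + 256 kg + 1,084 kg + 175 kg = 8,261 kg (under)
Week 36–Week 41: 72 kg + 947 kg + 256 kg + 1,084 kg + 175 kg + 724 kg = 3,258 kg (under)
1 window exceeds the threshold.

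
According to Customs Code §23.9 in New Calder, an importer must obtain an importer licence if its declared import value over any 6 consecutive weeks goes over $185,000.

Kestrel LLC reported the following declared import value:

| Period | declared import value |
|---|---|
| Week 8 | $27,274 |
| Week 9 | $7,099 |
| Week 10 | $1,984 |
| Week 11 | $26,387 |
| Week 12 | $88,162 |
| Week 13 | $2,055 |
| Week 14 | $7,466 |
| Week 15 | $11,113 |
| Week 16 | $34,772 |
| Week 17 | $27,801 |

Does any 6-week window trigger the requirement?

No

Week 8–Week 13: $27,274 + $7,099 + $1,984 + $26,387 + $88,162 + $2,055 = $152,961 (under)
Week 9–Week 14: $7,099 + $1,984 + $26,387 + $88,162 + $2,055 + $7,466 = $133,153 (under)
Week 10–Week 15: $1,984 + $26,387 + $88,162 + $2,055 + $7,466 + $11,113 = $137,167 (under)
Week 11–Week 16: $26,387 + $88,162 + $2,055 + $7,466 + $11,113 + $34,772 = $169,955 (under)
Week 12–Week 17: $88,162 + $2,055 + $7,466 + $11,113 + $34,772 + $27,801 = $171,369 (under)
No window exceeds $185,000.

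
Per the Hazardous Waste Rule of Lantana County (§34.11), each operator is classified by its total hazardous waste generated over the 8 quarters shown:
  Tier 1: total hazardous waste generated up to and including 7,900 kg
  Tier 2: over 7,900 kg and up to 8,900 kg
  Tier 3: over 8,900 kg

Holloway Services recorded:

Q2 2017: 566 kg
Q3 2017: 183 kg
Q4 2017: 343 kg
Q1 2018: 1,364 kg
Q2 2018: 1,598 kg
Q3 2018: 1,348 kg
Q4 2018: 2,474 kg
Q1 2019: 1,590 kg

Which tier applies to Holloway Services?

Tier 3

Total hazardous waste generated: 566 kg + 183 kg + 343 kg + 1,364 kg + 1,598 kg + 1,348 kg + 2,474 kg + 1,590 kg = 9,466 kg.
9,466 kg > 8,900 kg, so Tier 3 applies.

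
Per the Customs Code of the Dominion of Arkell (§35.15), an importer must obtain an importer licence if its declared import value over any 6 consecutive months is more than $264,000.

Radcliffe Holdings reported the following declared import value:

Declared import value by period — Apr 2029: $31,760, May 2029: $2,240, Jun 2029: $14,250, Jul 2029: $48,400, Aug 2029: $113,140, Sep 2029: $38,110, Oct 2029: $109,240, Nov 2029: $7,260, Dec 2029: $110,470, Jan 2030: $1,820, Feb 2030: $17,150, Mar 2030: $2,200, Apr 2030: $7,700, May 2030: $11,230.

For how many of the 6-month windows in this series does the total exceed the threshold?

Apr 2029–Sep 2029: $31,760 + $2,240 + $14,250 + $48,400 + $113,140 + $38,110 = $247,900 (under)
May 2029–Oct 2029: $2,240 + $14,250 + $48,400 + $113,140 + $38,110 + $109,240 = $325,380 (over)
Jun 2029–Nov 2029: $14,250 + $48,400 + $113,140 + $38,110 + $109,240 + $7,260 = $330,400 (over)
Jul 2029–Dec 2029: $48,400 + $113,140 + $38,110 + $109,240 + $7,260 + $110,470 = $426,620 (over)
Aug 2029–Jan 2030: $113,140 + $38,110 + $109,240 + $7,260 + $110,470 + $1,820 = $380,040 (over)
Sep 2029–Feb 2030: $38,110 + $109,240 + $7,260 + $110,470 + $1,820 + $17,150 = $284,050 (over)
Oct 2029–Mar 2030: $109,240 + $7,260 + $110,470 + $1,820 + $17,150 + $2,200 = $248,140 (under)
Nov 2029–Apr 2030: $7,260 + $110,470 + $1,820 + $17,150 + $2,200 + $7,700 = $146,600 (under)
Dec 2029–May 2030: $110,470 + $1,820 + $17,150 + $2,200 + $7,700 + $11,230 = $150,570 (under)
5 windows exceed the threshold.

5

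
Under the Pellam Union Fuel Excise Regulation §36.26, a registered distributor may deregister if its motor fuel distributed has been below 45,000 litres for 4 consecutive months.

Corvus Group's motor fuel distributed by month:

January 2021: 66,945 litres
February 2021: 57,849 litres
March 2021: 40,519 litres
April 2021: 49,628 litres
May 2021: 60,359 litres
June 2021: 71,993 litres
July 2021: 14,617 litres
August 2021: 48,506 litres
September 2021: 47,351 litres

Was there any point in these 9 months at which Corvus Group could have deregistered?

No

Months below 45,000 litres: March 2021, July 2021.
Longest run of consecutive months below the threshold: 1.
1 < 4, so Corvus Group never became eligible.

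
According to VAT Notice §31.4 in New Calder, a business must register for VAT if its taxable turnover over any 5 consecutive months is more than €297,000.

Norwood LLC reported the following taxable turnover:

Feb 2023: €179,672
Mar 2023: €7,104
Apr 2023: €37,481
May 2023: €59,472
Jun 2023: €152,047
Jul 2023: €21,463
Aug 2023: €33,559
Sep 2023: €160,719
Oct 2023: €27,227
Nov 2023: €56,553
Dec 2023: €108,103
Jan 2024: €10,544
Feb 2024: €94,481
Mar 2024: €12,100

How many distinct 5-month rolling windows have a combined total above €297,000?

7

Feb 2023–Jun 2023: €179,672 + €7,104 + €37,481 + €59,472 + €152,047 = €435,776 (over)
Mar 2023–Jul 2023: €7,104 + €37,481 + €59,472 + €152,047 + €21,463 = €277,567 (under)
Apr 2023–Aug 2023: €37,481 + €59,472 + €152,047 + €21,463 + €33,559 = €304,022 (over)
May 2023–Sep 2023: €59,472 + €152,047 + €21,463 + €33,559 + €160,719 = €427,260 (over)
Jun 2023–Oct 2023: €152,047 + €21,463 + €33,559 + €160,719 + €27,227 = €395,015 (over)
Jul 2023–Nov 2023: €21,463 + €33,559 + €160,719 + €27,227 + €56,553 = €299,521 (over)
Aug 2023–Dec 2023: €33,559 + €160,719 + €27,227 + €56,553 + €108,103 = €386,161 (over)
Sep 2023–Jan 2024: €160,719 + €27,227 + €56,553 + €108,103 + €10,544 = €363,146 (over)
Oct 2023–Feb 2024: €27,227 + €56,553 + €108,103 + €10,544 + €94,481 = €296,908 (under)
Nov 2023–Mar 2024: €56,553 + €108,103 + €10,544 + €94,481 + €12,100 = €281,781 (under)
7 windows exceed the threshold.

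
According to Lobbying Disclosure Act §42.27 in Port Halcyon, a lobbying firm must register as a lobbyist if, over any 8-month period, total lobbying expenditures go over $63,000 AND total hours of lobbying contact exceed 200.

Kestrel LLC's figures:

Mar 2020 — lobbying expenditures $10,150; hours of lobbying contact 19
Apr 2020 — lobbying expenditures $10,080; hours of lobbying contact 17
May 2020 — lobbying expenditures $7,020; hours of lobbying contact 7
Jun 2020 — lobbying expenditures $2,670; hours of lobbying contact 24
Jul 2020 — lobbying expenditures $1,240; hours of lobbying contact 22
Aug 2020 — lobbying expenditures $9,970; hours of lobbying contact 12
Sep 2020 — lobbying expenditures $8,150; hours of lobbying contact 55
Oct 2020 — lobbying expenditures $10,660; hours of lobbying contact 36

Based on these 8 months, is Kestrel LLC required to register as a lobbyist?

Total lobbying expenditures: $10,150 + $10,080 + $7,020 + $2,670 + $1,240 + $9,970 + $8,150 + $10,660 = $59,940 (≤ $63,000).
Total hours of lobbying contact: 19 + 17 + 7 + 24 + 22 + 12 + 55 + 36 = 192 (≤ 200).
The test is 'and': the rule requires both, and at least one is not exceeded.

No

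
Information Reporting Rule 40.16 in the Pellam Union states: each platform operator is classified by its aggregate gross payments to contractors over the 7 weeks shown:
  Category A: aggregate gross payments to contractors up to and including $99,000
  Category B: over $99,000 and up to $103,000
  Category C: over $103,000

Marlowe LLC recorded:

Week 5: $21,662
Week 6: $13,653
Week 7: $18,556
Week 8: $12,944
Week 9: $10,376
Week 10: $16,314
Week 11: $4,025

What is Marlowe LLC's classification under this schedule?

Category A

Aggregate gross payments to contractors: $21,662 + $13,653 + $18,556 + $12,944 + $10,376 + $16,314 + $4,025 = $97,530.
$97,530 ≤ $99,000, so Category A applies.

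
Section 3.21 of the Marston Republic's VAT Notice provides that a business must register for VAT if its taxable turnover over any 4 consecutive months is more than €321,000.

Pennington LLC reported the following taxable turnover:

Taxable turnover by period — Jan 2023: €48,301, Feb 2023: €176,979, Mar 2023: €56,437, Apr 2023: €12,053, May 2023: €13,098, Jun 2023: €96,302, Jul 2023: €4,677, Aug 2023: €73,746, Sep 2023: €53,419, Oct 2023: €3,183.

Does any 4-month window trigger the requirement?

Jan 2023–Apr 2023: €48,301 + €176,979 + €56,437 + €12,053 = €293,770 (under)
Feb 2023–May 2023: €176,979 + €56,437 + €12,053 + €13,098 = €258,567 (under)
Mar 2023–Jun 2023: €56,437 + €12,053 + €13,098 + €96,302 = €177,890 (under)
Apr 2023–Jul 2023: €12,053 + €13,098 + €96,302 + €4,677 = €126,130 (under)
May 2023–Aug 2023: €13,098 + €96,302 + €4,677 + €73,746 = €187,823 (under)
Jun 2023–Sep 2023: €96,302 + €4,677 + €73,746 + €53,419 = €228,144 (under)
Jul 2023–Oct 2023: €4,677 + €73,746 + €53,419 + €3,183 = €135,025 (under)
No window exceeds €321,000.

No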